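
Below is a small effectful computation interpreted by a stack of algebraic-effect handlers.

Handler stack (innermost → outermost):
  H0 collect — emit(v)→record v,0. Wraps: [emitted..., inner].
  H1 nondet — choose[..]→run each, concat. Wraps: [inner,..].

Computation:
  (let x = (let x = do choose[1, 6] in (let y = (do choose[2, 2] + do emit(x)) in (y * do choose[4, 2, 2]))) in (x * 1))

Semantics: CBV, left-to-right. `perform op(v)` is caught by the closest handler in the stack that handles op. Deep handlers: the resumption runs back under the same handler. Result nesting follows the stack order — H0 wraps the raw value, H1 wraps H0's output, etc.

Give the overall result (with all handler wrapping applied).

Step-by-step:
choose[1, 6] @ H1
  branch[0] choose=1:
    choose[2, 2] @ H1
      branch[0] choose=2:
        emit(1) @ H0 ⇒ out+=1
        choose[4, 2, 2] @ H1
          branch[0] choose=4:
            H0 returns [1, 8]
            H1 returns [[1, 8]]
          branch[1] choose=2:
            H0 returns [1, 4]
            H1 returns [[1, 4]]
          branch[2] choose=2:
            H0 returns [1, 4]
            H1 returns [[1, 4]]
      branch[1] choose=2:
        emit(1) @ H0 ⇒ out+=1
        choose[4, 2, 2] @ H1
          branch[0] choose=4:
            H0 returns [1, 8]
            H1 returns [[1, 8]]
          branch[1] choose=2:
            H0 returns [1, 4]
            H1 returns [[1, 4]]
          branch[2] choose=2:
            H0 returns [1, 4]
            H1 returns [[1, 4]]
  branch[1] choose=6:
    choose[2, 2] @ H1
      branch[0] choose=2:
        emit(6) @ H0 ⇒ out+=6
        choose[4, 2, 2] @ H1
          branch[0] choose=4:
            H0 returns [6, 8]
            H1 returns [[6, 8]]
          branch[1] choose=2:
            H0 returns [6, 4]
            H1 returns [[6, 4]]
          branch[2] choose=2:
            H0 returns [6, 4]
            H1 returns [[6, 4]]
      branch[1] choose=2:
        emit(6) @ H0 ⇒ out+=6
        choose[4, 2, 2] @ H1
          branch[0] choose=4:
            H0 returns [6, 8]
            H1 returns [[6, 8]]
          branch[1] choose=2:
            H0 returns [6, 4]
            H1 returns [[6, 4]]
          branch[2] choose=2:
            H0 returns [6, 4]
            H1 returns [[6, 4]]
= [[1, 8], [1, 4], [1, 4], [1, 8], [1, 4], [1, 4], [6, 8], [6, 4], [6, 4], [6, 8], [6, 4], [6, 4]]

Answer: [[1, 8], [1, 4], [1, 4], [1, 8], [1, 4], [1, 4], [6, 8], [6, 4], [6, 4], [6, 8], [6, 4], [6, 4]]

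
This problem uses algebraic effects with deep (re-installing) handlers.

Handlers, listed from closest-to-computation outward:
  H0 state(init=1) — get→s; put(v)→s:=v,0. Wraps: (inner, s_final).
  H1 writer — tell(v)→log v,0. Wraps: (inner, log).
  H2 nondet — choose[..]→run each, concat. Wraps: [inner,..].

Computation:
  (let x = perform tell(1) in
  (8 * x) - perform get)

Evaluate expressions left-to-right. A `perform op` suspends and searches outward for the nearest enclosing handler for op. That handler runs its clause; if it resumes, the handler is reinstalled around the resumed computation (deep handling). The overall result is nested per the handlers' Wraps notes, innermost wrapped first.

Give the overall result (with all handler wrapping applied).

Answer: [((-1, 1), (1))]

Step-by-step:
tell(1) @ H1 ⇒ log+=1
get @ H0 ⇒ 1
H0 returns (-1, 1)
H1 returns ((-1, 1), (1))
H2 returns [((-1, 1), (1))]
= [((-1, 1), (1))]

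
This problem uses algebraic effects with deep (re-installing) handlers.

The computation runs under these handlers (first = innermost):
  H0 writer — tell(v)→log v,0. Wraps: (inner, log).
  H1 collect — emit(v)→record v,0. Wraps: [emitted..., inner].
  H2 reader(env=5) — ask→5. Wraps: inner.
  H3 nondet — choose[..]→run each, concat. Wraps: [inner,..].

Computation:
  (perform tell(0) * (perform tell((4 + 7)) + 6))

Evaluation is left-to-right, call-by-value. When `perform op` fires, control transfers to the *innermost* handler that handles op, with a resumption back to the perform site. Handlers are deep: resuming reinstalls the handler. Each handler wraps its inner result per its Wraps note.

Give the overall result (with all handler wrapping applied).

Answer: [[(0, (0, 11))]]

Step-by-step:
tell(0) @ H0 ⇒ log+=0
tell(11) @ H0 ⇒ log+=11
H0 returns (0, (0, 11))
H1 returns [(0, (0, 11))]
H2 returns [(0, (0, 11))]
H3 returns [[(0, (0, 11))]]
= [[(0, (0, 11))]]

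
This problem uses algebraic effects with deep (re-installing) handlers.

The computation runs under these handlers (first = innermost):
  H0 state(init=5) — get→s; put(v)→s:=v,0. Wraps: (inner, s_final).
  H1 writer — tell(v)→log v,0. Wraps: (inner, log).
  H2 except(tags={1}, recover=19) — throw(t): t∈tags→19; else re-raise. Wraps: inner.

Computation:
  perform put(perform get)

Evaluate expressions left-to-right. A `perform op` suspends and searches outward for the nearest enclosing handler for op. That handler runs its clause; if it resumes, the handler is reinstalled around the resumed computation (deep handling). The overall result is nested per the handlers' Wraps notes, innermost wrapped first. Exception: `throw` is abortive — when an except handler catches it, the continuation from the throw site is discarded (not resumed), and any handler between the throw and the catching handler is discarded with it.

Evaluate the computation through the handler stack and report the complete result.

Step-by-step:
get @ H0 ⇒ 5
put(5) @ H0 ⇒ s:=5
H0 returns (0, 5)
H1 returns ((0, 5), ())
H2 returns ((0, 5), ())
= ((0, 5), ())

Answer: ((0, 5), ())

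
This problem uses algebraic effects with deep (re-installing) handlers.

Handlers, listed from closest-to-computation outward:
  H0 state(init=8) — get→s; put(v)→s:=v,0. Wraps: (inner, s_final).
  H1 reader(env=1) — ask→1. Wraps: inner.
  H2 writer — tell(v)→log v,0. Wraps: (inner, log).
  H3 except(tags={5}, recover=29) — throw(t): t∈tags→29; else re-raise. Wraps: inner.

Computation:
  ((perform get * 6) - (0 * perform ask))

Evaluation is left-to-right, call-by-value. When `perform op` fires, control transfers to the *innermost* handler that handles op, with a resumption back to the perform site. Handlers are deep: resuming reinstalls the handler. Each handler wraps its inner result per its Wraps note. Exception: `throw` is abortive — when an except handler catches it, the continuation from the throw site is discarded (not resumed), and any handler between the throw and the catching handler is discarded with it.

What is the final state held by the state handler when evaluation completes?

Answer: 8

Step-by-step:
get @ H0 ⇒ 8
ask @ H1 ⇒ 1
H0 returns (48, 8)
H1 returns (48, 8)
H2 returns ((48, 8), ())
H3 returns ((48, 8), ())
= ((48, 8), ())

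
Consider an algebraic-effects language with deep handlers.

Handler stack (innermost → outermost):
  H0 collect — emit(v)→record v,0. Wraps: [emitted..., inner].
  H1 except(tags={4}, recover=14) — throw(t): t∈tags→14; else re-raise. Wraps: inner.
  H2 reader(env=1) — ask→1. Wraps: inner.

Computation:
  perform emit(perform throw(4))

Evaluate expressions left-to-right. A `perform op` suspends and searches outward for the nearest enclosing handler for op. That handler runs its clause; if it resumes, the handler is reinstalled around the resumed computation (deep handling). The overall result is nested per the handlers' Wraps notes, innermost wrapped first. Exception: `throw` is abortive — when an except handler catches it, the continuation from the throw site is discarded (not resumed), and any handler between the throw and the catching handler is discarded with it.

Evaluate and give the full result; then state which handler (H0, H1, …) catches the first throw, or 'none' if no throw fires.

Evaluation trace:
throw(4) @ H1 caught ⇒ 14
H2 returns 14
= 14

Answer: 14 ; first throw caught by: H1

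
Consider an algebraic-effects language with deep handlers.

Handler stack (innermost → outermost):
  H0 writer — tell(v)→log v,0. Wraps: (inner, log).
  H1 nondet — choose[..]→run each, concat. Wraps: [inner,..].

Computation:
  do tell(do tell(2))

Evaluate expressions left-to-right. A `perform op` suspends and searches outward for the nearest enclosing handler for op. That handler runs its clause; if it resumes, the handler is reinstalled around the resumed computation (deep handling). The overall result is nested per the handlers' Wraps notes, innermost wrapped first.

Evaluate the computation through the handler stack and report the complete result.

Working:
tell(2) @ H0 ⇒ log+=2
tell(0) @ H0 ⇒ log+=0
H0 returns (0, (2, 0))
H1 returns [(0, (2, 0))]
= [(0, (2, 0))]

Answer: [(0, (2, 0))]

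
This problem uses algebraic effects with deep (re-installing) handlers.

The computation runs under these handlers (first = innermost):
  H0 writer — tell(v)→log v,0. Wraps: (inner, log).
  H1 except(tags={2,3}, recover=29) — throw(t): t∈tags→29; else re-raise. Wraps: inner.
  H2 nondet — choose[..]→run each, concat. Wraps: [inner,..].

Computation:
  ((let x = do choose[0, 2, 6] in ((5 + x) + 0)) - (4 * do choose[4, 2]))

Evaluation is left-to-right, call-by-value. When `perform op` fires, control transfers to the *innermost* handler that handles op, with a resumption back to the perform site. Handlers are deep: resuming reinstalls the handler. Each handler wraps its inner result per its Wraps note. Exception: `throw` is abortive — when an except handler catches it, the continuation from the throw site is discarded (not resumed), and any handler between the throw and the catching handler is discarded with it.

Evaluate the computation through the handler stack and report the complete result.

Answer: [(-11, ()), (-3, ()), (-9, ()), (-1, ()), (-5, ()), (3, ())]

Working:
choose[0, 2, 6] @ H2
  branch[0] choose=0:
    choose[4, 2] @ H2
      branch[0] choose=4:
        H0 returns (-11, ())
        H1 returns (-11, ())
        H2 returns [(-11, ())]
      branch[1] choose=2:
        H0 returns (-3, ())
        H1 returns (-3, ())
        H2 returns [(-3, ())]
  branch[1] choose=2:
    choose[4, 2] @ H2
      branch[0] choose=4:
        H0 returns (-9, ())
        H1 returns (-9, ())
        H2 returns [(-9, ())]
      branch[1] choose=2:
        H0 returns (-1, ())
        H1 returns (-1, ())
        H2 returns [(-1, ())]
  branch[2] choose=6:
    choose[4, 2] @ H2
      branch[0] choose=4:
        H0 returns (-5, ())
        H1 returns (-5, ())
        H2 returns [(-5, ())]
      branch[1] choose=2:
        H0 returns (3, ())
        H1 returns (3, ())
        H2 returns [(3, ())]
= [(-11, ()), (-3, ()), (-9, ()), (-1, ()), (-5, ()), (3, ())]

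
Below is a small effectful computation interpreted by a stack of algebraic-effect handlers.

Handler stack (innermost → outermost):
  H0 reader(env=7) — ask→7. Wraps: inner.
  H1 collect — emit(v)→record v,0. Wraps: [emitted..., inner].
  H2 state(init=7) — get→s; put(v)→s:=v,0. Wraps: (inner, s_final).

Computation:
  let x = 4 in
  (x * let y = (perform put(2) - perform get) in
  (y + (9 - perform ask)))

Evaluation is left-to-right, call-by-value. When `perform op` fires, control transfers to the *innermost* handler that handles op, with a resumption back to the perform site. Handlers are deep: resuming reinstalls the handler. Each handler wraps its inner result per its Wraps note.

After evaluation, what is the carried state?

Answer: 2

Step-by-step:
put(2) @ H2 ⇒ s:=2
get @ H2 ⇒ 2
ask @ H0 ⇒ 7
H0 returns 0
H1 returns [0]
H2 returns ([0], 2)
= ([0], 2)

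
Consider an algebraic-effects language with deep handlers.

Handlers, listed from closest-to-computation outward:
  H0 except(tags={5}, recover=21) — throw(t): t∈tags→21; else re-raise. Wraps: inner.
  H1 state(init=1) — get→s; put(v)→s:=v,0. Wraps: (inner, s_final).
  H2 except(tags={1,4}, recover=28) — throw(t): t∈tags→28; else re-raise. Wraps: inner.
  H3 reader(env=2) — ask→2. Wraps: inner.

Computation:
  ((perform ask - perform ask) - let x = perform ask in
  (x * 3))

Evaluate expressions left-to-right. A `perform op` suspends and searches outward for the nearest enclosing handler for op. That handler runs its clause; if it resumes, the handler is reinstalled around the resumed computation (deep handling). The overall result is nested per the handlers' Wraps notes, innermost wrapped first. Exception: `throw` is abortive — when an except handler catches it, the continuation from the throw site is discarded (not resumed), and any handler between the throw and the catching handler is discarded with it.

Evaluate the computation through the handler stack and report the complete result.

Answer: (-6, 1)

Working:
ask @ H3 ⇒ 2
ask @ H3 ⇒ 2
ask @ H3 ⇒ 2
H0 returns -6
H1 returns (-6, 1)
H2 returns (-6, 1)
H3 returns (-6, 1)
= (-6, 1)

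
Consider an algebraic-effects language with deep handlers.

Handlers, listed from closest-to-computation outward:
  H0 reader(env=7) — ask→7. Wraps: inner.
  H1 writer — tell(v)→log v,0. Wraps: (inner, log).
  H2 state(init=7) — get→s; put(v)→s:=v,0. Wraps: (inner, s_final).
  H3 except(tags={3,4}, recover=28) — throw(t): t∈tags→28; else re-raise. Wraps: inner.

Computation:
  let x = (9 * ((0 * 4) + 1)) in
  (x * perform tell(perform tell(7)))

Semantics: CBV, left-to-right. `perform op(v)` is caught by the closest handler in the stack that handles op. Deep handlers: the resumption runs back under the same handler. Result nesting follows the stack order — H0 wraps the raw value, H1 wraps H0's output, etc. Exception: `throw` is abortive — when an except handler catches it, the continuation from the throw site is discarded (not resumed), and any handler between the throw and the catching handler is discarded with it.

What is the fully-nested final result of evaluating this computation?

Answer: ((0, (7, 0)), 7)

Working:
tell(7) @ H1 ⇒ log+=7
tell(0) @ H1 ⇒ log+=0
H0 returns 0
H1 returns (0, (7, 0))
H2 returns ((0, (7, 0)), 7)
H3 returns ((0, (7, 0)), 7)
= ((0, (7, 0)), 7)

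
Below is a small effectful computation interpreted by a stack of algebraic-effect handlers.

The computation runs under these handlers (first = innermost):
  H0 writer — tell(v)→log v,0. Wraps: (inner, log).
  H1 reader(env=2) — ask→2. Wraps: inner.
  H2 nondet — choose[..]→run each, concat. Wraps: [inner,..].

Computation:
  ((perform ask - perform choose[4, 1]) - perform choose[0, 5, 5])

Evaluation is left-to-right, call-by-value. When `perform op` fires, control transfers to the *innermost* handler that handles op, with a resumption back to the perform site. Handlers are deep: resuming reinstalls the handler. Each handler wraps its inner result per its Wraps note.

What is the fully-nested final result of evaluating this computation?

Working:
ask @ H1 ⇒ 2
choose[4, 1] @ H2
  branch[0] choose=4:
    choose[0, 5, 5] @ H2
      branch[0] choose=0:
        H0 returns (-2, ())
        H1 returns (-2, ())
        H2 returns [(-2, ())]
      branch[1] choose=5:
        H0 returns (-7, ())
        H1 returns (-7, ())
        H2 returns [(-7, ())]
      branch[2] choose=5:
        H0 returns (-7, ())
        H1 returns (-7, ())
        H2 returns [(-7, ())]
  branch[1] choose=1:
    choose[0, 5, 5] @ H2
      branch[0] choose=0:
        H0 returns (1, ())
        H1 returns (1, ())
        H2 returns [(1, ())]
      branch[1] choose=5:
        H0 returns (-4, ())
        H1 returns (-4, ())
        H2 returns [(-4, ())]
      branch[2] choose=5:
        H0 returns (-4, ())
        H1 returns (-4, ())
        H2 returns [(-4, ())]
= [(-2, ()), (-7, ()), (-7, ()), (1, ()), (-4, ()), (-4, ())]

Answer: [(-2, ()), (-7, ()), (-7, ()), (1, ()), (-4, ()), (-4, ())]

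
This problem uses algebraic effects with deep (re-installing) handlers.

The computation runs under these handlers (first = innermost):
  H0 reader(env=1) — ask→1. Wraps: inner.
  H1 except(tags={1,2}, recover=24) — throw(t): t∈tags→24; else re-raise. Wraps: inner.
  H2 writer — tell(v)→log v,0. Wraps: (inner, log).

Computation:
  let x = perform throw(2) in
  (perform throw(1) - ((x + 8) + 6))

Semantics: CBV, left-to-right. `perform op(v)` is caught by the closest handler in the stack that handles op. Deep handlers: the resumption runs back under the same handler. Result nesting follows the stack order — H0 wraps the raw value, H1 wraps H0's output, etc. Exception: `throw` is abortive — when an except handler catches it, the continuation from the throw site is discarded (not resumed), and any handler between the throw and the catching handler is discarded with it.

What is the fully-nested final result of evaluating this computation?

Evaluation trace:
throw(2) @ H1 caught ⇒ 24
H2 returns (24, ())
= (24, ())

Answer: (24, ())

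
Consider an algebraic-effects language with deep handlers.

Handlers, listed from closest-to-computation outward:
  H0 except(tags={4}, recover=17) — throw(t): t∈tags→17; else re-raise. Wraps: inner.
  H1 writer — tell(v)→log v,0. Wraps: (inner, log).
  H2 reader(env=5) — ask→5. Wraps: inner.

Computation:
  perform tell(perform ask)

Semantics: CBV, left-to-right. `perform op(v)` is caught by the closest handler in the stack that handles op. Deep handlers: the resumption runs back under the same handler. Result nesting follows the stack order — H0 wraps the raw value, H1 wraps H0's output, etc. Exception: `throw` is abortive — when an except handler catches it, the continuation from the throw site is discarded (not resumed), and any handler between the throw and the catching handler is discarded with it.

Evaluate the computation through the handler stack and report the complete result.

Answer: (0, (5))

Step-by-step:
ask @ H2 ⇒ 5
tell(5) @ H1 ⇒ log+=5
H0 returns 0
H1 returns (0, (5))
H2 returns (0, (5))
= (0, (5))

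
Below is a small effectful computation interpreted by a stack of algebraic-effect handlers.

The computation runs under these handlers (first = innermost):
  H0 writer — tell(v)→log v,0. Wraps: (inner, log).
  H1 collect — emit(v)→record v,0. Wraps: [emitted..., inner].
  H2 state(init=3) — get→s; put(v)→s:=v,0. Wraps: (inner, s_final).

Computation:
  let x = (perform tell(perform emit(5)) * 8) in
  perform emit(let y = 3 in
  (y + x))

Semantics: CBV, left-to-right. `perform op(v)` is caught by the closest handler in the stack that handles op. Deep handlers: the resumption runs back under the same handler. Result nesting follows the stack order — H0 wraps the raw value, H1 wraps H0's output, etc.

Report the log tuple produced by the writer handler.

Answer: (0)

Evaluation trace:
emit(5) @ H1 ⇒ out+=5
tell(0) @ H0 ⇒ log+=0
emit(3) @ H1 ⇒ out+=3
H0 returns (0, (0))
H1 returns [5, 3, (0, (0))]
H2 returns ([5, 3, (0, (0))], 3)
= ([5, 3, (0, (0))], 3)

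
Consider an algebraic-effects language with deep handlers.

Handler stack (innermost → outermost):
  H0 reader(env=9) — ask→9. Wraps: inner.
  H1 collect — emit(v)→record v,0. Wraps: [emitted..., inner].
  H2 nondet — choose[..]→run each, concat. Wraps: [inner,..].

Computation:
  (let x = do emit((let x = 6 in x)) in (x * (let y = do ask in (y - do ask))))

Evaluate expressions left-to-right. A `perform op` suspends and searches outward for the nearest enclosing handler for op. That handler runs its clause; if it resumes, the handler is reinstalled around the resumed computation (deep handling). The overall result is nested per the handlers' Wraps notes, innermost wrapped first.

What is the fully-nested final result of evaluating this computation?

Answer: [[6, 0]]

Step-by-step:
emit(6) @ H1 ⇒ out+=6
ask @ H0 ⇒ 9
ask @ H0 ⇒ 9
H0 returns 0
H1 returns [6, 0]
H2 returns [[6, 0]]
= [[6, 0]]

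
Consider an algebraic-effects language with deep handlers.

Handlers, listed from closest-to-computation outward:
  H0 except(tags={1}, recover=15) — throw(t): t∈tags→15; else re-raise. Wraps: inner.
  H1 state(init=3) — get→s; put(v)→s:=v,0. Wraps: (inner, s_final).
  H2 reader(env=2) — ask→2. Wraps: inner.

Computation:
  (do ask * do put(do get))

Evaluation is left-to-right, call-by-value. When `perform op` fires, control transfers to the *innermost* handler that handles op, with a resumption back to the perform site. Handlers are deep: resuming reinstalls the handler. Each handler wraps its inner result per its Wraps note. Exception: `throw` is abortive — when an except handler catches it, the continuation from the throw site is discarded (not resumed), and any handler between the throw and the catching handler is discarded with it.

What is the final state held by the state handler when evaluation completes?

Answer: 3

Step-by-step:
ask @ H2 ⇒ 2
get @ H1 ⇒ 3
put(3) @ H1 ⇒ s:=3
H0 returns 0
H1 returns (0, 3)
H2 returns (0, 3)
= (0, 3)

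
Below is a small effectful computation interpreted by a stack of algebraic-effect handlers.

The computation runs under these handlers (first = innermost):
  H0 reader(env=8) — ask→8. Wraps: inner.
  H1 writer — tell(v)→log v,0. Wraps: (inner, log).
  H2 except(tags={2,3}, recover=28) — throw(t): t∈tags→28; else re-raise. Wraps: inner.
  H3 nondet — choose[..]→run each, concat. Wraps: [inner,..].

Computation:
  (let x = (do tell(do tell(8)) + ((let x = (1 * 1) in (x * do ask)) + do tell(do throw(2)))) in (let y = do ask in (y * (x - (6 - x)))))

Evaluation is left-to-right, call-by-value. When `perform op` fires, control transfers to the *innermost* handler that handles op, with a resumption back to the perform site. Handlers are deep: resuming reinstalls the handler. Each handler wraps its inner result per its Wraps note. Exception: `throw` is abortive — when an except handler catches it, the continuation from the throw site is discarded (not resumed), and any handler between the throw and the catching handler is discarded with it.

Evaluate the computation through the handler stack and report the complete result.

Answer: [28]

Evaluation trace:
tell(8) @ H1 ⇒ log+=8
tell(0) @ H1 ⇒ log+=0
ask @ H0 ⇒ 8
throw(2) @ H2 caught ⇒ 28
H3 returns [28]
= [28]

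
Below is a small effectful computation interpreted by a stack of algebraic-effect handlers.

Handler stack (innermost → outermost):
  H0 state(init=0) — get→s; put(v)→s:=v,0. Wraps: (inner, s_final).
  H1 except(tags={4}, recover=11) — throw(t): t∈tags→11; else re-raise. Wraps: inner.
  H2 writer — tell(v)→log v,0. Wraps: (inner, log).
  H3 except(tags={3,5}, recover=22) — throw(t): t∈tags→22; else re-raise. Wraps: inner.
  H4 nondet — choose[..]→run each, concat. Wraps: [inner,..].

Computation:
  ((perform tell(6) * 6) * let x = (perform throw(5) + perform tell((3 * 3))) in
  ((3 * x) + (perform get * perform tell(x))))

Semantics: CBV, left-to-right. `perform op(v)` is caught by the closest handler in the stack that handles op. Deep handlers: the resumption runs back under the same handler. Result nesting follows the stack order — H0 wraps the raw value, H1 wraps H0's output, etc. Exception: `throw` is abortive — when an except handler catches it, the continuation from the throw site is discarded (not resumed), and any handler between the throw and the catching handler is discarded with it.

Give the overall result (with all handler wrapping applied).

Step-by-step:
tell(6) @ H2 ⇒ log+=6
throw(5) @ H1 re-raised
throw(5) @ H3 caught ⇒ 22
H4 returns [22]
= [22]

Answer: [22]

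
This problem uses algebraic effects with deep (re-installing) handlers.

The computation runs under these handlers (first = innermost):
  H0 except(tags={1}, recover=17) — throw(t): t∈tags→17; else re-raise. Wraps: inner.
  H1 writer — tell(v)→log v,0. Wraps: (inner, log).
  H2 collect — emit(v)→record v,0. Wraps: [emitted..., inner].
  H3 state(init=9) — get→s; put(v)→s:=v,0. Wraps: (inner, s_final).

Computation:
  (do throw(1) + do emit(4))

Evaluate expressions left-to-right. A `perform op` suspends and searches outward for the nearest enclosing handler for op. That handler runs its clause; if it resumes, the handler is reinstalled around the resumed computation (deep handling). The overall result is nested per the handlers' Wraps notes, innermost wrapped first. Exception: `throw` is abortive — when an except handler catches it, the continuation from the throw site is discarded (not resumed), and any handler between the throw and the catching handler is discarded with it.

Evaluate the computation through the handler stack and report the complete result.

Evaluation trace:
throw(1) @ H0 caught ⇒ 17
H1 returns (17, ())
H2 returns [(17, ())]
H3 returns ([(17, ())], 9)
= ([(17, ())], 9)

Answer: ([(17, ())], 9)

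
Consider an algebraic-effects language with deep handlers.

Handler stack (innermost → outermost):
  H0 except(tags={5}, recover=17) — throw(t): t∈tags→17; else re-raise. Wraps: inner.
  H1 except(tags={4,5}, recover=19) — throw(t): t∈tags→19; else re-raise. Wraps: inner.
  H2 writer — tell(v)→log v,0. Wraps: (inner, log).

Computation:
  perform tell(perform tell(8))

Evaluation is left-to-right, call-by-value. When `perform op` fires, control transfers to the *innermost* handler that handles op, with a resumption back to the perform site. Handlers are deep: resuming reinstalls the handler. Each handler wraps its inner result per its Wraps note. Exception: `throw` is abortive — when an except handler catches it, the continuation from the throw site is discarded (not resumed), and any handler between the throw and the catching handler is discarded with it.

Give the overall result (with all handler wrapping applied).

Evaluation trace:
tell(8) @ H2 ⇒ log+=8
tell(0) @ H2 ⇒ log+=0
H0 returns 0
H1 returns 0
H2 returns (0, (8, 0))
= (0, (8, 0))

Answer: (0, (8, 0))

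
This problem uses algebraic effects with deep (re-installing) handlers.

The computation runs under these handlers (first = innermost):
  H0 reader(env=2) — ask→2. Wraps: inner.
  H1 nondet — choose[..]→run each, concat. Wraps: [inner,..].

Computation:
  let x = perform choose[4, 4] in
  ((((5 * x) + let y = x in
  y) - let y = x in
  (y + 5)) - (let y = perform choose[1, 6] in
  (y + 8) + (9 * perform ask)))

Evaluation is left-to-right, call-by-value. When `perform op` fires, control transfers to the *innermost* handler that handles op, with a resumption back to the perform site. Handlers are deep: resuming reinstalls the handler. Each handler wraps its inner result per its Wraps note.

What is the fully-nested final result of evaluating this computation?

Evaluation trace:
choose[4, 4] @ H1
  branch[0] choose=4:
    choose[1, 6] @ H1
      branch[0] choose=1:
        ask @ H0 ⇒ 2
        H0 returns -12
        H1 returns [-12]
      branch[1] choose=6:
        ask @ H0 ⇒ 2
        H0 returns -17
        H1 returns [-17]
  branch[1] choose=4:
    choose[1, 6] @ H1
      branch[0] choose=1:
        ask @ H0 ⇒ 2
        H0 returns -12
        H1 returns [-12]
      branch[1] choose=6:
        ask @ H0 ⇒ 2
        H0 returns -17
        H1 returns [-17]
= [-12, -17, -12, -17]

Answer: [-12, -17, -12, -17]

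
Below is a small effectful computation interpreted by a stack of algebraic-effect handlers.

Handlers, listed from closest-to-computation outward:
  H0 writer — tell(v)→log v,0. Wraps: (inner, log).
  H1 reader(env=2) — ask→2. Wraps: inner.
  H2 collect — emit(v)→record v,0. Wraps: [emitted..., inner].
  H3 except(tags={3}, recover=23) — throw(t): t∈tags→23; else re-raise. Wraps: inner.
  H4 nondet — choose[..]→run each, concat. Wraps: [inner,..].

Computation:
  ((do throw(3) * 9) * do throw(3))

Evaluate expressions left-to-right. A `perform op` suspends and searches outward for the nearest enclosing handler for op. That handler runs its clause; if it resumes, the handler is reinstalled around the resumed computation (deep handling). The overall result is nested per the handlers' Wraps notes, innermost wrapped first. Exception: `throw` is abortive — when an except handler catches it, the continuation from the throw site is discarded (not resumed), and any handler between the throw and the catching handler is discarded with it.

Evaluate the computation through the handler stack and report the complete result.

Answer: [23]

Step-by-step:
throw(3) @ H3 caught ⇒ 23
H4 returns [23]
= [23]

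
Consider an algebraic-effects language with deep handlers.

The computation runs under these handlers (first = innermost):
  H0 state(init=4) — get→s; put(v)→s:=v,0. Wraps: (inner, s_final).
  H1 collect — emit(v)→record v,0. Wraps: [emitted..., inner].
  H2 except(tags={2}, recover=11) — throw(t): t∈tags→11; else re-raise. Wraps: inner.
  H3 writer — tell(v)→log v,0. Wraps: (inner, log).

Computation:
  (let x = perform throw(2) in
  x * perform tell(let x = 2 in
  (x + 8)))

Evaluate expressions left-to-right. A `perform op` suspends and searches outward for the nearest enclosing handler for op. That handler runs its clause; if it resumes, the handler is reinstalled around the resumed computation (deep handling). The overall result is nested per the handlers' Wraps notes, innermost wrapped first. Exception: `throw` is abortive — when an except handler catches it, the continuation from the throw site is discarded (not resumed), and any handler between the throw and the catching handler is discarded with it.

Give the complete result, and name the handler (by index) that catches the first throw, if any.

Evaluation trace:
throw(2) @ H2 caught ⇒ 11
H3 returns (11, ())
= (11, ())

Answer: (11, ()) ; first throw caught by: H2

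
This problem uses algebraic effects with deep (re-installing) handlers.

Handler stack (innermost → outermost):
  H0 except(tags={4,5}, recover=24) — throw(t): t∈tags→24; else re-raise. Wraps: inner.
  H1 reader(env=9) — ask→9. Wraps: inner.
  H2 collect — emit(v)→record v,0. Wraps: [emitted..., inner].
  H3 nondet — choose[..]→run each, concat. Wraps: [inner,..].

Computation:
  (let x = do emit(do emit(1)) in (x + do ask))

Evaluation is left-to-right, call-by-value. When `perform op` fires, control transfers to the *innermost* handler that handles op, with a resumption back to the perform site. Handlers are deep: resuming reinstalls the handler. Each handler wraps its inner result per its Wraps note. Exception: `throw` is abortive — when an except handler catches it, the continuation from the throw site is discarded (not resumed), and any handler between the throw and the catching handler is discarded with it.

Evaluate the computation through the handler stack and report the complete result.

Answer: [[1, 0, 9]]

Evaluation trace:
emit(1) @ H2 ⇒ out+=1
emit(0) @ H2 ⇒ out+=0
ask @ H1 ⇒ 9
H0 returns 9
H1 returns 9
H2 returns [1, 0, 9]
H3 returns [[1, 0, 9]]
= [[1, 0, 9]]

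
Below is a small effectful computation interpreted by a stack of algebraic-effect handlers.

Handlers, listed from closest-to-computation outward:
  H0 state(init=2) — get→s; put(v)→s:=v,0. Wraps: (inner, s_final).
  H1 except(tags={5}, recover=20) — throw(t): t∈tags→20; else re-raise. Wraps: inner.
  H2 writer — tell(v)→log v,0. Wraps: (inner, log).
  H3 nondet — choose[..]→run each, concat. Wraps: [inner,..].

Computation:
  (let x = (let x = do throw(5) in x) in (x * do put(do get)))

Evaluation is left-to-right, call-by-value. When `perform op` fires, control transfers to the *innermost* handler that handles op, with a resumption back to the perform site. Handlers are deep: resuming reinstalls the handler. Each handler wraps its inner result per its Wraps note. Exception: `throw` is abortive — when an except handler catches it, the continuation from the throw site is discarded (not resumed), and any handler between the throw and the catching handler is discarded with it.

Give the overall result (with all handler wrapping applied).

Working:
throw(5) @ H1 caught ⇒ 20
H2 returns (20, ())
H3 returns [(20, ())]
= [(20, ())]

Answer: [(20, ())]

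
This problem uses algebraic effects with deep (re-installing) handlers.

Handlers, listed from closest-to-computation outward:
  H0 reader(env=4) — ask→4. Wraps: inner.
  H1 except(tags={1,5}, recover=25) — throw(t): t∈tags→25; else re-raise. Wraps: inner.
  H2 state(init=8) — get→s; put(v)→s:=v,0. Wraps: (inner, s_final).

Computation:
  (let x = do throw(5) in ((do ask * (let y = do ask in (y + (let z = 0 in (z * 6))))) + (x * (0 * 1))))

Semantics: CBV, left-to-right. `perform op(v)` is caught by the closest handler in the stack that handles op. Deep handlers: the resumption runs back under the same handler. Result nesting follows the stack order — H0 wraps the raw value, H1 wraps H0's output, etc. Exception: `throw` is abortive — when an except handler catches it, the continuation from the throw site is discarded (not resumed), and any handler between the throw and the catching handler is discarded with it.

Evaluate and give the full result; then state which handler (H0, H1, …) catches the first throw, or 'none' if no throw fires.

Evaluation trace:
throw(5) @ H1 caught ⇒ 25
H2 returns (25, 8)
= (25, 8)

Answer: (25, 8) ; first throw caught by: H1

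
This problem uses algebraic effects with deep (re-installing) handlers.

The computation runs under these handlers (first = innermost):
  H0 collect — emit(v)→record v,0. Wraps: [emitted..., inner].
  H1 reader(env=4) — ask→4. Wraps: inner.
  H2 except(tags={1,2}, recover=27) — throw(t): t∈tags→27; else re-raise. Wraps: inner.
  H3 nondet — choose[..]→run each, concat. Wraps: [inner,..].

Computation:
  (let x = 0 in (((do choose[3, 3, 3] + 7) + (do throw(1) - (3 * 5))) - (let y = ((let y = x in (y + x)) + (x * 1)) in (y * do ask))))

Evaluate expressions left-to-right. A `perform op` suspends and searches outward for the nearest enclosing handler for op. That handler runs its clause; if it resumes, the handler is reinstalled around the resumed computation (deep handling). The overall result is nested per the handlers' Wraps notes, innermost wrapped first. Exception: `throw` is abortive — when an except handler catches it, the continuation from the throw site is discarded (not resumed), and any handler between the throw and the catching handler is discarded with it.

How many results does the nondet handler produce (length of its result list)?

Working:
choose[3, 3, 3] @ H3
  branch[0] choose=3:
    throw(1) @ H2 caught ⇒ 27
    H3 returns [27]
  branch[1] choose=3:
    throw(1) @ H2 caught ⇒ 27
    H3 returns [27]
  branch[2] choose=3:
    throw(1) @ H2 caught ⇒ 27
    H3 returns [27]
= [27, 27, 27]

Answer: 3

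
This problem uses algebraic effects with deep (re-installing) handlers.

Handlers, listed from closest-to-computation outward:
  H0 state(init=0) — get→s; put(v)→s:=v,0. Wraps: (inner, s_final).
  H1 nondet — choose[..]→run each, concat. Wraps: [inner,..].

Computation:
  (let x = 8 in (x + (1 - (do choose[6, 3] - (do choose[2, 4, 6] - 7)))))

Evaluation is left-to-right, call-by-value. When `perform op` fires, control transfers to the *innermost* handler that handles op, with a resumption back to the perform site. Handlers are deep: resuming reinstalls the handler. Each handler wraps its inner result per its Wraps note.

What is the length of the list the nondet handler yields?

Answer: 6

Working:
choose[6, 3] @ H1
  branch[0] choose=6:
    choose[2, 4, 6] @ H1
      branch[0] choose=2:
        H0 returns (-2, 0)
        H1 returns [(-2, 0)]
      branch[1] choose=4:
        H0 returns (0, 0)
        H1 returns [(0, 0)]
      branch[2] choose=6:
        H0 returns (2, 0)
        H1 returns [(2, 0)]
  branch[1] choose=3:
    choose[2, 4, 6] @ H1
      branch[0] choose=2:
        H0 returns (1, 0)
        H1 returns [(1, 0)]
      branch[1] choose=4:
        H0 returns (3, 0)
        H1 returns [(3, 0)]
      branch[2] choose=6:
        H0 returns (5, 0)
        H1 returns [(5, 0)]
= [(-2, 0), (0, 0), (2, 0), (1, 0), (3, 0), (5, 0)]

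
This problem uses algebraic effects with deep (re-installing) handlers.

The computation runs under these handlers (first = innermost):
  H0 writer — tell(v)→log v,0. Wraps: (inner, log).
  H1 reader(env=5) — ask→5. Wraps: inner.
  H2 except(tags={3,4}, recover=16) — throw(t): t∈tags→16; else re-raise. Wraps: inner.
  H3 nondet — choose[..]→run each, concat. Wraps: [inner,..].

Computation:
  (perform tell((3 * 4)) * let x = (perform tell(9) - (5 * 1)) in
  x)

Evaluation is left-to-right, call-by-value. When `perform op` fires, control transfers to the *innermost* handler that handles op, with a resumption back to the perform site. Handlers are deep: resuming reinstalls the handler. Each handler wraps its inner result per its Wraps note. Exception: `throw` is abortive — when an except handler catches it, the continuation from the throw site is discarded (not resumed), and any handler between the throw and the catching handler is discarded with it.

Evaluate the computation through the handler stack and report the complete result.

Answer: [(0, (12, 9))]

Evaluation trace:
tell(12) @ H0 ⇒ log+=12
tell(9) @ H0 ⇒ log+=9
H0 returns (0, (12, 9))
H1 returns (0, (12, 9))
H2 returns (0, (12, 9))
H3 returns [(0, (12, 9))]
= [(0, (12, 9))]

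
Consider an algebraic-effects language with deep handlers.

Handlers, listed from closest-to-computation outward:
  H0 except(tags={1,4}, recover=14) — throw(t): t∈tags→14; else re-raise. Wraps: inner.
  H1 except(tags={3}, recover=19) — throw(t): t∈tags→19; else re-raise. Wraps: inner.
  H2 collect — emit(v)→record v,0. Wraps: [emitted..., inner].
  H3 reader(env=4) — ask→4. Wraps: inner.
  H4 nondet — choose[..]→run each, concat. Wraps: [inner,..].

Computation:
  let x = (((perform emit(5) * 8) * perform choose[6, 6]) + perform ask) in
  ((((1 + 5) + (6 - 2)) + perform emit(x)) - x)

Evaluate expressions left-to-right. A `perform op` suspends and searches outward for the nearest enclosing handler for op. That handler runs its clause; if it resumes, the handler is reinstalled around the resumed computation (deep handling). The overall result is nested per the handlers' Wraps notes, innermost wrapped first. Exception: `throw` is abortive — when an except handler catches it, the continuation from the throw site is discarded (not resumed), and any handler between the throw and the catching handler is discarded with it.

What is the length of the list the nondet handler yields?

Answer: 2

Step-by-step:
emit(5) @ H2 ⇒ out+=5
choose[6, 6] @ H4
  branch[0] choose=6:
    ask @ H3 ⇒ 4
    emit(4) @ H2 ⇒ out+=4
    H0 returns 6
    H1 returns 6
    H2 returns [5, 4, 6]
    H3 returns [5, 4, 6]
    H4 returns [[5, 4, 6]]
  branch[1] choose=6:
    ask @ H3 ⇒ 4
    emit(4) @ H2 ⇒ out+=4
    H0 returns 6
    H1 returns 6
    H2 returns [5, 4, 6]
    H3 returns [5, 4, 6]
    H4 returns [[5, 4, 6]]
= [[5, 4, 6], [5, 4, 6]]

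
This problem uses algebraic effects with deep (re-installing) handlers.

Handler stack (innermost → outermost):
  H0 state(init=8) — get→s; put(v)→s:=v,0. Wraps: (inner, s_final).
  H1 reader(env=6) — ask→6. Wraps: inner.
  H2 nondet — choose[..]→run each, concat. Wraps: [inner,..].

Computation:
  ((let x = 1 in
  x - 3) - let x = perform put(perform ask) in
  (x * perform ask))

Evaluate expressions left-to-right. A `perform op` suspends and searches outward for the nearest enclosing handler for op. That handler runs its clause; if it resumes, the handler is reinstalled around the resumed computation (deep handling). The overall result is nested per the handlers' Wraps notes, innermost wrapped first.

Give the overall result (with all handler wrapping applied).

Answer: [(-2, 6)]

Working:
ask @ H1 ⇒ 6
put(6) @ H0 ⇒ s:=6
ask @ H1 ⇒ 6
H0 returns (-2, 6)
H1 returns (-2, 6)
H2 returns [(-2, 6)]
= [(-2, 6)]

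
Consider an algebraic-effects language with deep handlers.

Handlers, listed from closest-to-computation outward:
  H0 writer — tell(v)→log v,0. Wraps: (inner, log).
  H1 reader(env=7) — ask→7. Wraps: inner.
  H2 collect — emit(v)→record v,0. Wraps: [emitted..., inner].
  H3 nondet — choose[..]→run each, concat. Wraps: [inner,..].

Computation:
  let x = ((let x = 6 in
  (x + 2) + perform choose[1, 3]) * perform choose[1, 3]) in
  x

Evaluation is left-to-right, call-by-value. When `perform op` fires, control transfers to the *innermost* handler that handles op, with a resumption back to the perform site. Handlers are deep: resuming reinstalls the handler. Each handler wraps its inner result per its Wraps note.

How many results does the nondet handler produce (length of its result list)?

Working:
choose[1, 3] @ H3
  branch[0] choose=1:
    choose[1, 3] @ H3
      branch[0] choose=1:
        H0 returns (9, ())
        H1 returns (9, ())
        H2 returns [(9, ())]
        H3 returns [[(9, ())]]
      branch[1] choose=3:
        H0 returns (27, ())
        H1 returns (27, ())
        H2 returns [(27, ())]
        H3 returns [[(27, ())]]
  branch[1] choose=3:
    choose[1, 3] @ H3
      branch[0] choose=1:
        H0 returns (11, ())
        H1 returns (11, ())
        H2 returns [(11, ())]
        H3 returns [[(11, ())]]
      branch[1] choose=3:
        H0 returns (33, ())
        H1 returns (33, ())
        H2 returns [(33, ())]
        H3 returns [[(33, ())]]
= [[(9, ())], [(27, ())], [(11, ())], [(33, ())]]

Answer: 4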